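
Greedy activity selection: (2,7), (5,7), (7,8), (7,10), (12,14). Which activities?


Greedy: pick earliest-ending, then skip overlaps.
Selected (3 activities): [(2, 7), (7, 8), (12, 14)]


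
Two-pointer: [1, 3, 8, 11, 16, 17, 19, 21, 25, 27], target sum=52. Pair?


Two pointers: lo=0, hi=9
Found pair: (25, 27) summing to 52


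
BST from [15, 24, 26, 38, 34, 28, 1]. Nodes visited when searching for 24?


BST root = 15
Search for 24: compare at each node
Path: [15, 24]


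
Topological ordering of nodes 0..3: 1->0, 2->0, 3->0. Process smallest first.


Kahn's algorithm, process smallest node first
Order: [1, 2, 3, 0]


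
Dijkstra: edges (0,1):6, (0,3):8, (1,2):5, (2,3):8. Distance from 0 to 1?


Dijkstra from 0:
Distances: {0: 0, 1: 6, 2: 11, 3: 8}
Shortest distance to 1 = 6, path = [0, 1]


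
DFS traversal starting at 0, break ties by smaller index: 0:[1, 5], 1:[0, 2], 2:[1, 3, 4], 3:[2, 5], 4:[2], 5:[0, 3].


DFS stack-based: start with [0]
Visit order: [0, 1, 2, 3, 5, 4]


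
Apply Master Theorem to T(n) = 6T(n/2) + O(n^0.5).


a=6, b=2, c=0.5. log_2(6)=2.585 > c=0.5. Case 1: O(n^log_b(a)) = O(n^2.585)
Complexity: O(n^2.585)


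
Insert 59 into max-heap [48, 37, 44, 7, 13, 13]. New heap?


Append 59: [48, 37, 44, 7, 13, 13, 59]
Bubble up: swap idx 6(59) with idx 2(44); swap idx 2(59) with idx 0(48)
Result: [59, 37, 48, 7, 13, 13, 44]


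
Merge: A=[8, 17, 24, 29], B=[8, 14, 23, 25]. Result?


Compare heads, take smaller each step.
Merged: [8, 8, 14, 17, 23, 24, 25, 29]


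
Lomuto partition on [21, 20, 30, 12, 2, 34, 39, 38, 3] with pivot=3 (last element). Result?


Elements <= 3 go left of pivot.
Result: [2, 3, 30, 12, 21, 34, 39, 38, 20], pivot at index 1


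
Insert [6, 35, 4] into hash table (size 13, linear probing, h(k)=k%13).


Insertions: 6->slot 6; 35->slot 9; 4->slot 4
Table: [None, None, None, None, 4, None, 6, None, None, 35, None, None, None]


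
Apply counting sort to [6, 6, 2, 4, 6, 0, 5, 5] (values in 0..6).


Count array: [1, 0, 1, 0, 1, 2, 3]
Reconstruct: [0, 2, 4, 5, 5, 6, 6, 6]


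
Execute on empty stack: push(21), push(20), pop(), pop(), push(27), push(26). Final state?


push(21) -> [21]
push(20) -> [21, 20]
pop() returns 20 -> [21]
pop() returns 21 -> []
push(27) -> [27]
push(26) -> [27, 26]
Final stack (bottom to top): [27, 26]


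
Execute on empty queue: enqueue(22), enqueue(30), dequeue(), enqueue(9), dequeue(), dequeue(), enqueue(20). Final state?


enqueue(22) -> [22]
enqueue(30) -> [22, 30]
dequeue() returns 22 -> [30]
enqueue(9) -> [30, 9]
dequeue() returns 30 -> [9]
dequeue() returns 9 -> []
enqueue(20) -> [20]
Final queue (front to back): [20]


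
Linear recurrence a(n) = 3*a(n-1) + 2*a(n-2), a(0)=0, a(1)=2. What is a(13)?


Build bottom-up:
...a(11)=567334, a(12)=2020590, a(13)=3*2020590+2*567334=7196438


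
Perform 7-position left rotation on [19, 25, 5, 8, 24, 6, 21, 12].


Left rotate by 7: [12, 19, 25, 5, 8, 24, 6, 21]


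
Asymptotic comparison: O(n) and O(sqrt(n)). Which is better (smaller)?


sublinear grows slower than linear
O(sqrt(n)) is asymptotically smaller; O(n) grows faster


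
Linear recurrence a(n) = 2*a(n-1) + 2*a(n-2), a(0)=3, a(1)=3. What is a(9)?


Build bottom-up:
...a(7)=1704, a(8)=4656, a(9)=2*4656+2*1704=12720


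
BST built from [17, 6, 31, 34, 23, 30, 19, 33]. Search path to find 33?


BST root = 17
Search for 33: compare at each node
Path: [17, 31, 34, 33]


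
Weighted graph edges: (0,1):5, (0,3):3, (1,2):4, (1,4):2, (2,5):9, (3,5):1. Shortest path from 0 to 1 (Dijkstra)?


Dijkstra from 0:
Distances: {0: 0, 1: 5, 2: 9, 3: 3, 4: 7, 5: 4}
Shortest distance to 1 = 5, path = [0, 1]


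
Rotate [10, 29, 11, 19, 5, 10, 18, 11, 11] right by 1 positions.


Right rotate by 1: [11, 10, 29, 11, 19, 5, 10, 18, 11]


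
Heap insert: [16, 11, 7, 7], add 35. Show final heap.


Append 35: [16, 11, 7, 7, 35]
Bubble up: swap idx 4(35) with idx 1(11); swap idx 1(35) with idx 0(16)
Result: [35, 16, 7, 7, 11]


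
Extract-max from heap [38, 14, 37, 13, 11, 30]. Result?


Max = 38
Replace root with last, heapify down
Resulting heap: [37, 14, 30, 13, 11]


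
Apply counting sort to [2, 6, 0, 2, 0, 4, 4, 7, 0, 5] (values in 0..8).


Count array: [3, 0, 2, 0, 2, 1, 1, 1, 0]
Reconstruct: [0, 0, 0, 2, 2, 4, 4, 5, 6, 7]


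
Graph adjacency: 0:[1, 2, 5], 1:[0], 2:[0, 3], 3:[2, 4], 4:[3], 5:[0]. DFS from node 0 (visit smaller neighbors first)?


DFS stack-based: start with [0]
Visit order: [0, 1, 2, 3, 4, 5]


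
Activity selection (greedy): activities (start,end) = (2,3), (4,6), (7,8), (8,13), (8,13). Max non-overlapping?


Greedy: pick earliest-ending, then skip overlaps.
Selected (4 activities): [(2, 3), (4, 6), (7, 8), (8, 13)]


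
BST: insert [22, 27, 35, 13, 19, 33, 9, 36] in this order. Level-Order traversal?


Root = 22; build tree by BST insertion.
Level-Order traversal: [22, 13, 27, 9, 19, 35, 33, 36]


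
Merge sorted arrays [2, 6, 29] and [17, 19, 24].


Compare heads, take smaller each step.
Merged: [2, 6, 17, 19, 24, 29]


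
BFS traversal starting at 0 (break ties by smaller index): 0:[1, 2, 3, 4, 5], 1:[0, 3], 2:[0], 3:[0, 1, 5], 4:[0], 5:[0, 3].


BFS queue: start with [0]
Visit order: [0, 1, 2, 3, 4, 5]


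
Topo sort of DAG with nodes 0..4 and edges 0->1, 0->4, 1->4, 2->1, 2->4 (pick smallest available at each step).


Kahn's algorithm, process smallest node first
Order: [0, 2, 1, 3, 4]


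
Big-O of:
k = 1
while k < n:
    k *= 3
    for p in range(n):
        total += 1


Per nesting level: O(log n) * O(n) = O(n log n)
Complexity: O(n log n)


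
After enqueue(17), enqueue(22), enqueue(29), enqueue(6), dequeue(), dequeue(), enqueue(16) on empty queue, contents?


enqueue(17) -> [17]
enqueue(22) -> [17, 22]
enqueue(29) -> [17, 22, 29]
enqueue(6) -> [17, 22, 29, 6]
dequeue() returns 17 -> [22, 29, 6]
dequeue() returns 22 -> [29, 6]
enqueue(16) -> [29, 6, 16]
Final queue (front to back): [29, 6, 16]


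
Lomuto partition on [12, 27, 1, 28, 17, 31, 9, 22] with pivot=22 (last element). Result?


Elements <= 22 go left of pivot.
Result: [12, 1, 17, 9, 22, 31, 28, 27], pivot at index 4


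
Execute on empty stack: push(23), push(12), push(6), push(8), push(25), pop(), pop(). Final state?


push(23) -> [23]
push(12) -> [23, 12]
push(6) -> [23, 12, 6]
push(8) -> [23, 12, 6, 8]
push(25) -> [23, 12, 6, 8, 25]
pop() returns 25 -> [23, 12, 6, 8]
pop() returns 8 -> [23, 12, 6]
Final stack (bottom to top): [23, 12, 6]


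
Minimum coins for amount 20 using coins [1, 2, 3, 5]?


dp[0]=0; dp[i]=1+min(dp[i-c] for c in coins)
...dp[15]=3, dp[16]=4, dp[17]=4, dp[18]=4, dp[19]=5, dp[20]=4
Minimum coins for 20 = 4


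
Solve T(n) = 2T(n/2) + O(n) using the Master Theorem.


a=2, b=2, c=1. log_2(2)=1 = c=1. Case 2: O(n^c log n) = O(n log n)
Complexity: O(n log n)


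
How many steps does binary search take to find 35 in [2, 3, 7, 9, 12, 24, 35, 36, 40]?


Search for 35:
[0,8] mid=4 arr[4]=12
[5,8] mid=6 arr[6]=35
Total: 2 comparisons


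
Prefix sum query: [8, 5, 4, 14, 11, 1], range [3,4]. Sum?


Prefix sums: [0, 8, 13, 17, 31, 42, 43]
Sum[3..4] = prefix[5] - prefix[3] = 42 - 17 = 25


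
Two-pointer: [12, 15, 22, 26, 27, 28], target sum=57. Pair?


Two pointers: lo=0, hi=5
No pair sums to 57


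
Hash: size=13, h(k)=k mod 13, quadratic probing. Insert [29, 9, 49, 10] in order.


Insertions: 29->slot 3; 9->slot 9; 49->slot 10; 10->slot 11
Table: [None, None, None, 29, None, None, None, None, None, 9, 49, 10, None]


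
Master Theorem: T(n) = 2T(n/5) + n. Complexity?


a=2, b=5, c=1. log_5(2)=0.431 < c=1. Case 3: O(n^c) = O(n)
Complexity: O(n)


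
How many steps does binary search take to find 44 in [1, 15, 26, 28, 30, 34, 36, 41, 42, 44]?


Search for 44:
[0,9] mid=4 arr[4]=30
[5,9] mid=7 arr[7]=41
[8,9] mid=8 arr[8]=42
[9,9] mid=9 arr[9]=44
Total: 4 comparisons


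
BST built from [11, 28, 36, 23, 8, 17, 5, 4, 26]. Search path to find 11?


BST root = 11
Search for 11: compare at each node
Path: [11]


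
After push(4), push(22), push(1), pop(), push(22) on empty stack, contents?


push(4) -> [4]
push(22) -> [4, 22]
push(1) -> [4, 22, 1]
pop() returns 1 -> [4, 22]
push(22) -> [4, 22, 22]
Final stack (bottom to top): [4, 22, 22]


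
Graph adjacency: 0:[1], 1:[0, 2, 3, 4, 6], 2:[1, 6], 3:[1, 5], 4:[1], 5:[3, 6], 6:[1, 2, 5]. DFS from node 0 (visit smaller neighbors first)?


DFS stack-based: start with [0]
Visit order: [0, 1, 2, 6, 5, 3, 4]


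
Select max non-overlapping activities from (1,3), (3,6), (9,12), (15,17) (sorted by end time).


Greedy: pick earliest-ending, then skip overlaps.
Selected (4 activities): [(1, 3), (3, 6), (9, 12), (15, 17)]


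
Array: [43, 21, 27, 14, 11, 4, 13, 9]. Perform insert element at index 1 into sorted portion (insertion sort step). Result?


After one pass: [21, 43, 27, 14, 11, 4, 13, 9]


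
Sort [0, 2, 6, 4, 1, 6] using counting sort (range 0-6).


Count array: [1, 1, 1, 0, 1, 0, 2]
Reconstruct: [0, 1, 2, 4, 6, 6]


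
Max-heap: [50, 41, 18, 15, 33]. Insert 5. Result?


Append 5: [50, 41, 18, 15, 33, 5]
Bubble up: no swaps needed
Result: [50, 41, 18, 15, 33, 5]


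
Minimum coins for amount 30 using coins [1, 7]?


dp[0]=0; dp[i]=1+min(dp[i-c] for c in coins)
...dp[25]=7, dp[26]=8, dp[27]=9, dp[28]=4, dp[29]=5, dp[30]=6
Minimum coins for 30 = 6


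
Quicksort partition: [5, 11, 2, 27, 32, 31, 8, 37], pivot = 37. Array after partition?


Elements <= 37 go left of pivot.
Result: [5, 11, 2, 27, 32, 31, 8, 37], pivot at index 7


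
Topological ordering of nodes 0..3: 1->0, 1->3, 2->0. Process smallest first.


Kahn's algorithm, process smallest node first
Order: [1, 2, 0, 3]


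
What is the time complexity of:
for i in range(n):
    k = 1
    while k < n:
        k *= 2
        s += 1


Per nesting level: O(n) * O(log n) = O(n log n)
Complexity: O(n log n)


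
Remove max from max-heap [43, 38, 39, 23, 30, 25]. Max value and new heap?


Max = 43
Replace root with last, heapify down
Resulting heap: [39, 38, 25, 23, 30]


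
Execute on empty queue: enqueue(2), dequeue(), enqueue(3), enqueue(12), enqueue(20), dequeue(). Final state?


enqueue(2) -> [2]
dequeue() returns 2 -> []
enqueue(3) -> [3]
enqueue(12) -> [3, 12]
enqueue(20) -> [3, 12, 20]
dequeue() returns 3 -> [12, 20]
Final queue (front to back): [12, 20]


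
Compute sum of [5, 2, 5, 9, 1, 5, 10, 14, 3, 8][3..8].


Prefix sums: [0, 5, 7, 12, 21, 22, 27, 37, 51, 54, 62]
Sum[3..8] = prefix[9] - prefix[3] = 54 - 12 = 42


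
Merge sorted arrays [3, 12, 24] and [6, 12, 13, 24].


Compare heads, take smaller each step.
Merged: [3, 6, 12, 12, 13, 24, 24]


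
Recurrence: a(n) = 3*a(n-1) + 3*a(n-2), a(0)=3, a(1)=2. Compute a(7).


Build bottom-up:
...a(5)=747, a(6)=2835, a(7)=3*2835+3*747=10746


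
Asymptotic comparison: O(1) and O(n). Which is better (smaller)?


constant grows slower than linear
O(1) is asymptotically smaller; O(n) grows faster


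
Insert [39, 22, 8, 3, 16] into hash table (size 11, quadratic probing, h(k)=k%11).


Insertions: 39->slot 6; 22->slot 0; 8->slot 8; 3->slot 3; 16->slot 5
Table: [22, None, None, 3, None, 16, 39, None, 8, None, None]


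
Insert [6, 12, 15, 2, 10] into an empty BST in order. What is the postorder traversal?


Root = 6; build tree by BST insertion.
Postorder traversal: [2, 10, 15, 12, 6]


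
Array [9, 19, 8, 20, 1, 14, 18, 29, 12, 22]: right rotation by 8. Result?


Right rotate by 8: [8, 20, 1, 14, 18, 29, 12, 22, 9, 19]


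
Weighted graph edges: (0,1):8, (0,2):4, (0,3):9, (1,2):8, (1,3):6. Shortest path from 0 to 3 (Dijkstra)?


Dijkstra from 0:
Distances: {0: 0, 1: 8, 2: 4, 3: 9}
Shortest distance to 3 = 9, path = [0, 3]


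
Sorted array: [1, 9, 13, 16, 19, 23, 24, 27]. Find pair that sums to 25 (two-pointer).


Two pointers: lo=0, hi=7
Found pair: (1, 24) summing to 25


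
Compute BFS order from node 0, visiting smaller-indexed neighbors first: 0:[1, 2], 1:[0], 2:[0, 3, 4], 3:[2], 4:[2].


BFS queue: start with [0]
Visit order: [0, 1, 2, 3, 4]


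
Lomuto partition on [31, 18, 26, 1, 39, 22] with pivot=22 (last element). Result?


Elements <= 22 go left of pivot.
Result: [18, 1, 22, 31, 39, 26], pivot at index 2


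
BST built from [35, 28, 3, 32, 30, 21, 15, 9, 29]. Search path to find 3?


BST root = 35
Search for 3: compare at each node
Path: [35, 28, 3]


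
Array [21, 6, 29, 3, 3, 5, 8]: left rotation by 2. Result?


Left rotate by 2: [29, 3, 3, 5, 8, 21, 6]


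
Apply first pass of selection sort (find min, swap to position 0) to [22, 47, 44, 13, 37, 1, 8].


After one pass: [1, 47, 44, 13, 37, 22, 8]


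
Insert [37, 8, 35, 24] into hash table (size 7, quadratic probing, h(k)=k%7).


Insertions: 37->slot 2; 8->slot 1; 35->slot 0; 24->slot 3
Table: [35, 8, 37, 24, None, None, None]


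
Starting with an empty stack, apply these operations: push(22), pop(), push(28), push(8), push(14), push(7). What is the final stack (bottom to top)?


push(22) -> [22]
pop() returns 22 -> []
push(28) -> [28]
push(8) -> [28, 8]
push(14) -> [28, 8, 14]
push(7) -> [28, 8, 14, 7]
Final stack (bottom to top): [28, 8, 14, 7]


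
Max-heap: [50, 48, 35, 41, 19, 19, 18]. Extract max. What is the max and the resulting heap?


Max = 50
Replace root with last, heapify down
Resulting heap: [48, 41, 35, 18, 19, 19]


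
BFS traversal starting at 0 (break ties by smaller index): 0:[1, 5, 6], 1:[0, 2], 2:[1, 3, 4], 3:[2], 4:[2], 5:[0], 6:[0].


BFS queue: start with [0]
Visit order: [0, 1, 5, 6, 2, 3, 4]


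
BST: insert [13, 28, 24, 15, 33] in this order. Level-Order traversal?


Root = 13; build tree by BST insertion.
Level-Order traversal: [13, 28, 24, 33, 15]


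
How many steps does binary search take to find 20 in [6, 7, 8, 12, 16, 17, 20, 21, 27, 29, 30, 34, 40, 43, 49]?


Search for 20:
[0,14] mid=7 arr[7]=21
[0,6] mid=3 arr[3]=12
[4,6] mid=5 arr[5]=17
[6,6] mid=6 arr[6]=20
Total: 4 comparisons


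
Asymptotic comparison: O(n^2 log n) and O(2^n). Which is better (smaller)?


n^2 log n grows slower than exponential
O(n^2 log n) is asymptotically smaller; O(2^n) grows faster


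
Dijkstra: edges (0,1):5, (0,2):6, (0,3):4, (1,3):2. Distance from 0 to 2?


Dijkstra from 0:
Distances: {0: 0, 1: 5, 2: 6, 3: 4}
Shortest distance to 2 = 6, path = [0, 2]


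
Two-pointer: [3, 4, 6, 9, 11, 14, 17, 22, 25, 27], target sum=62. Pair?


Two pointers: lo=0, hi=9
No pair sums to 62


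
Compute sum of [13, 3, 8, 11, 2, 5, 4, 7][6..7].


Prefix sums: [0, 13, 16, 24, 35, 37, 42, 46, 53]
Sum[6..7] = prefix[8] - prefix[6] = 53 - 42 = 11


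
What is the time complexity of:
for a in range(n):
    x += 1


Per nesting level: O(n) = O(n)
Complexity: O(n)


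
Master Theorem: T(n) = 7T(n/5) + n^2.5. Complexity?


a=7, b=5, c=2.5. log_5(7)=1.209 < c=2.5. Case 3: O(n^c) = O(n^2.500)
Complexity: O(n^2.500)


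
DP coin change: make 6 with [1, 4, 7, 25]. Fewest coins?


dp[0]=0; dp[i]=1+min(dp[i-c] for c in coins)
...dp[1]=1, dp[2]=2, dp[3]=3, dp[4]=1, dp[5]=2, dp[6]=3
Minimum coins for 6 = 3


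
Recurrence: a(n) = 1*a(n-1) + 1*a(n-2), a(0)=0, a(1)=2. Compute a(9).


Build bottom-up:
...a(7)=26, a(8)=42, a(9)=1*42+1*26=68


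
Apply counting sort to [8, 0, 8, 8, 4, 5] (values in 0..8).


Count array: [1, 0, 0, 0, 1, 1, 0, 0, 3]
Reconstruct: [0, 4, 5, 8, 8, 8]


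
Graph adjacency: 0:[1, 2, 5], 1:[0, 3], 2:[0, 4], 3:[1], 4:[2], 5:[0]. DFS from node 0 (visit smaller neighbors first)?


DFS stack-based: start with [0]
Visit order: [0, 1, 3, 2, 4, 5]


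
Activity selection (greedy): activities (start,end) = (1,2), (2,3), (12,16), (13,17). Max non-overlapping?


Greedy: pick earliest-ending, then skip overlaps.
Selected (3 activities): [(1, 2), (2, 3), (12, 16)]


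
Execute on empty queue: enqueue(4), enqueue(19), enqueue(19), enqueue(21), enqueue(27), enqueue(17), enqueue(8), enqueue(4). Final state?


enqueue(4) -> [4]
enqueue(19) -> [4, 19]
enqueue(19) -> [4, 19, 19]
enqueue(21) -> [4, 19, 19, 21]
enqueue(27) -> [4, 19, 19, 21, 27]
enqueue(17) -> [4, 19, 19, 21, 27, 17]
enqueue(8) -> [4, 19, 19, 21, 27, 17, 8]
enqueue(4) -> [4, 19, 19, 21, 27, 17, 8, 4]
Final queue (front to back): [4, 19, 19, 21, 27, 17, 8, 4]


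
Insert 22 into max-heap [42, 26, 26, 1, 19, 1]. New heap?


Append 22: [42, 26, 26, 1, 19, 1, 22]
Bubble up: no swaps needed
Result: [42, 26, 26, 1, 19, 1, 22]


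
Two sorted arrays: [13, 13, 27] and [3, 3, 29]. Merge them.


Compare heads, take smaller each step.
Merged: [3, 3, 13, 13, 27, 29]


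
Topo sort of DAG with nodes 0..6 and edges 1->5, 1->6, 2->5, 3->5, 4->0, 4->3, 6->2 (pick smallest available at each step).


Kahn's algorithm, process smallest node first
Order: [1, 4, 0, 3, 6, 2, 5]


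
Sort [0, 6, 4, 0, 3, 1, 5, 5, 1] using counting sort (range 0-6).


Count array: [2, 2, 0, 1, 1, 2, 1]
Reconstruct: [0, 0, 1, 1, 3, 4, 5, 5, 6]


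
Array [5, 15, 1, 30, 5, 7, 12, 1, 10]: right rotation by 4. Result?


Right rotate by 4: [7, 12, 1, 10, 5, 15, 1, 30, 5]


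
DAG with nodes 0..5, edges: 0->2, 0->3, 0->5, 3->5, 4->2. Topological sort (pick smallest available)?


Kahn's algorithm, process smallest node first
Order: [0, 1, 3, 4, 2, 5]


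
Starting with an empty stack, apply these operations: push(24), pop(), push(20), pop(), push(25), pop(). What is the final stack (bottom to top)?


push(24) -> [24]
pop() returns 24 -> []
push(20) -> [20]
pop() returns 20 -> []
push(25) -> [25]
pop() returns 25 -> []
Final stack (bottom to top): []


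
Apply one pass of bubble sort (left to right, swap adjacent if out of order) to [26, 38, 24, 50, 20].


After one pass: [26, 24, 38, 20, 50]


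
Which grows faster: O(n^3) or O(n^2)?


quadratic grows slower than cubic
O(n^2) is asymptotically smaller; O(n^3) grows faster


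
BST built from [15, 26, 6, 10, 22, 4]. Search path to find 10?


BST root = 15
Search for 10: compare at each node
Path: [15, 6, 10]


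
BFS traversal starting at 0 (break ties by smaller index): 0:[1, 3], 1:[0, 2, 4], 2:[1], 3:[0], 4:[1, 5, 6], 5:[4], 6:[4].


BFS queue: start with [0]
Visit order: [0, 1, 3, 2, 4, 5, 6]


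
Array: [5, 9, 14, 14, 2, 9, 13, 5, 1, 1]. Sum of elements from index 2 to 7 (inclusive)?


Prefix sums: [0, 5, 14, 28, 42, 44, 53, 66, 71, 72, 73]
Sum[2..7] = prefix[8] - prefix[2] = 71 - 14 = 57


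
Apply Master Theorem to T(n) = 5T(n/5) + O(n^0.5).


a=5, b=5, c=0.5. log_5(5)=1 > c=0.5. Case 1: O(n^log_b(a)) = O(n)
Complexity: O(n)


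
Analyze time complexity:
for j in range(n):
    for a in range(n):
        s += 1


Per nesting level: O(n) * O(n) = O(n^2)
Complexity: O(n^2)


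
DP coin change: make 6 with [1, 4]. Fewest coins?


dp[0]=0; dp[i]=1+min(dp[i-c] for c in coins)
...dp[1]=1, dp[2]=2, dp[3]=3, dp[4]=1, dp[5]=2, dp[6]=3
Minimum coins for 6 = 3


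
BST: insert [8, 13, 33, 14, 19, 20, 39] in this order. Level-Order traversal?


Root = 8; build tree by BST insertion.
Level-Order traversal: [8, 13, 33, 14, 39, 19, 20]


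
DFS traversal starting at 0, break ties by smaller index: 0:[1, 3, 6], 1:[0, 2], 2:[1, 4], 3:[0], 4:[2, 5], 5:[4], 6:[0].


DFS stack-based: start with [0]
Visit order: [0, 1, 2, 4, 5, 3, 6]


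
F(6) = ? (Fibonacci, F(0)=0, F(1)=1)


F(n)=F(n-1)+F(n-2)
...F(4)=3, F(5)=5, F(6)=8


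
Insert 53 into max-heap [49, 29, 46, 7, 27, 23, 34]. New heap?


Append 53: [49, 29, 46, 7, 27, 23, 34, 53]
Bubble up: swap idx 7(53) with idx 3(7); swap idx 3(53) with idx 1(29); swap idx 1(53) with idx 0(49)
Result: [53, 49, 46, 29, 27, 23, 34, 7]


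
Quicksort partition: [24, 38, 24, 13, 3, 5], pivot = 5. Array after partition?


Elements <= 5 go left of pivot.
Result: [3, 5, 24, 13, 24, 38], pivot at index 1


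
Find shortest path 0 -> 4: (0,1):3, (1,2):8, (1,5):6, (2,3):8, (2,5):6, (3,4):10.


Dijkstra from 0:
Distances: {0: 0, 1: 3, 2: 11, 3: 19, 4: 29, 5: 9}
Shortest distance to 4 = 29, path = [0, 1, 2, 3, 4]


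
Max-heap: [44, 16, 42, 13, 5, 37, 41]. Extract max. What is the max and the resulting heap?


Max = 44
Replace root with last, heapify down
Resulting heap: [42, 16, 41, 13, 5, 37]


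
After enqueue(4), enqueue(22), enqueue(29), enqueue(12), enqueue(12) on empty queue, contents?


enqueue(4) -> [4]
enqueue(22) -> [4, 22]
enqueue(29) -> [4, 22, 29]
enqueue(12) -> [4, 22, 29, 12]
enqueue(12) -> [4, 22, 29, 12, 12]
Final queue (front to back): [4, 22, 29, 12, 12]


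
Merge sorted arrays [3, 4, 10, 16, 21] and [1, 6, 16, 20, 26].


Compare heads, take smaller each step.
Merged: [1, 3, 4, 6, 10, 16, 16, 20, 21, 26]


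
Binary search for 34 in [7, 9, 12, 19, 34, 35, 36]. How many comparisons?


Search for 34:
[0,6] mid=3 arr[3]=19
[4,6] mid=5 arr[5]=35
[4,4] mid=4 arr[4]=34
Total: 3 comparisons


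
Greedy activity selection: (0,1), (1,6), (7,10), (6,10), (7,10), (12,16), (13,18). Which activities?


Greedy: pick earliest-ending, then skip overlaps.
Selected (4 activities): [(0, 1), (1, 6), (7, 10), (12, 16)]


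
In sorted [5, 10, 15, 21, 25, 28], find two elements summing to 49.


Two pointers: lo=0, hi=5
Found pair: (21, 28) summing to 49


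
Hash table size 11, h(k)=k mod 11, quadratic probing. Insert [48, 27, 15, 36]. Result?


Insertions: 48->slot 4; 27->slot 5; 15->slot 8; 36->slot 3
Table: [None, None, None, 36, 48, 27, None, None, 15, None, None]


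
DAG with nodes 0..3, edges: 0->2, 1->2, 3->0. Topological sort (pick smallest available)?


Kahn's algorithm, process smallest node first
Order: [1, 3, 0, 2]


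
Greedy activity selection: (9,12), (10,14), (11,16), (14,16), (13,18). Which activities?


Greedy: pick earliest-ending, then skip overlaps.
Selected (2 activities): [(9, 12), (14, 16)]


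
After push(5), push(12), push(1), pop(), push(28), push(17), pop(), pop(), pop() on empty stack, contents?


push(5) -> [5]
push(12) -> [5, 12]
push(1) -> [5, 12, 1]
pop() returns 1 -> [5, 12]
push(28) -> [5, 12, 28]
push(17) -> [5, 12, 28, 17]
pop() returns 17 -> [5, 12, 28]
pop() returns 28 -> [5, 12]
pop() returns 12 -> [5]
Final stack (bottom to top): [5]


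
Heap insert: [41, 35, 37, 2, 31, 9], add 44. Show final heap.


Append 44: [41, 35, 37, 2, 31, 9, 44]
Bubble up: swap idx 6(44) with idx 2(37); swap idx 2(44) with idx 0(41)
Result: [44, 35, 41, 2, 31, 9, 37]


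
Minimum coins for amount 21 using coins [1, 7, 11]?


dp[0]=0; dp[i]=1+min(dp[i-c] for c in coins)
...dp[16]=4, dp[17]=5, dp[18]=2, dp[19]=3, dp[20]=4, dp[21]=3
Minimum coins for 21 = 3


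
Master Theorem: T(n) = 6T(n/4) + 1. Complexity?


a=6, b=4, c=0. log_4(6)=1.292 > c=0. Case 1: O(n^log_b(a)) = O(n^1.292)
Complexity: O(n^1.292)


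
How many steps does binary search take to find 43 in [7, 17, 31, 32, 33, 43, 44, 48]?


Search for 43:
[0,7] mid=3 arr[3]=32
[4,7] mid=5 arr[5]=43
Total: 2 comparisons


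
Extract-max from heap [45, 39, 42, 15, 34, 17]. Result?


Max = 45
Replace root with last, heapify down
Resulting heap: [42, 39, 17, 15, 34]


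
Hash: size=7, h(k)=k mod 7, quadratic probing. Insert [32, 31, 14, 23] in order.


Insertions: 32->slot 4; 31->slot 3; 14->slot 0; 23->slot 2
Table: [14, None, 23, 31, 32, None, None]


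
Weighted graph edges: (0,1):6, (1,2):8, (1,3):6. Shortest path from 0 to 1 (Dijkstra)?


Dijkstra from 0:
Distances: {0: 0, 1: 6, 2: 14, 3: 12}
Shortest distance to 1 = 6, path = [0, 1]


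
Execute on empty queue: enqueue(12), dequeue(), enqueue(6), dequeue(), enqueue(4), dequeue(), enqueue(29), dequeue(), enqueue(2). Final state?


enqueue(12) -> [12]
dequeue() returns 12 -> []
enqueue(6) -> [6]
dequeue() returns 6 -> []
enqueue(4) -> [4]
dequeue() returns 4 -> []
enqueue(29) -> [29]
dequeue() returns 29 -> []
enqueue(2) -> [2]
Final queue (front to back): [2]


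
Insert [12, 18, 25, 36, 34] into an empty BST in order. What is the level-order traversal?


Root = 12; build tree by BST insertion.
Level-Order traversal: [12, 18, 25, 36, 34]


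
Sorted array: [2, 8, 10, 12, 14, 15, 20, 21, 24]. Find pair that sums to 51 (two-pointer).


Two pointers: lo=0, hi=8
No pair sums to 51


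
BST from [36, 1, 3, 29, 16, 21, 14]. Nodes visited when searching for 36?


BST root = 36
Search for 36: compare at each node
Path: [36]


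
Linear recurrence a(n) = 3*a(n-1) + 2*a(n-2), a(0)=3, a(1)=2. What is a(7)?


Build bottom-up:
...a(5)=512, a(6)=1824, a(7)=3*1824+2*512=6496


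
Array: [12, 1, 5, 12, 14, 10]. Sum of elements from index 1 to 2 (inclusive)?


Prefix sums: [0, 12, 13, 18, 30, 44, 54]
Sum[1..2] = prefix[3] - prefix[1] = 18 - 12 = 6


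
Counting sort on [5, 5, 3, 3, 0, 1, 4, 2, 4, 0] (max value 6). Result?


Count array: [2, 1, 1, 2, 2, 2, 0]
Reconstruct: [0, 0, 1, 2, 3, 3, 4, 4, 5, 5]


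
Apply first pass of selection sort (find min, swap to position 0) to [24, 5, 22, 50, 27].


After one pass: [5, 24, 22, 50, 27]


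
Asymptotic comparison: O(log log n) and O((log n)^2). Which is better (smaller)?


double-logarithmic grows slower than polylogarithmic
O(log log n) is asymptotically smaller; O((log n)^2) grows faster


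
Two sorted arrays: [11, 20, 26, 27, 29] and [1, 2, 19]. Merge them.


Compare heads, take smaller each step.
Merged: [1, 2, 11, 19, 20, 26, 27, 29]


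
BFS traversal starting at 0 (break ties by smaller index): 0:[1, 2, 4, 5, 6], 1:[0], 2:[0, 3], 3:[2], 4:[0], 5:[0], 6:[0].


BFS queue: start with [0]
Visit order: [0, 1, 2, 4, 5, 6, 3]


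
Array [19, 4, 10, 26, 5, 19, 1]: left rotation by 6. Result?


Left rotate by 6: [1, 19, 4, 10, 26, 5, 19]


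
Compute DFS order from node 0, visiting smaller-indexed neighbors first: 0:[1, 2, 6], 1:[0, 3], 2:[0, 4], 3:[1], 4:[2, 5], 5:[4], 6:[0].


DFS stack-based: start with [0]
Visit order: [0, 1, 3, 2, 4, 5, 6]


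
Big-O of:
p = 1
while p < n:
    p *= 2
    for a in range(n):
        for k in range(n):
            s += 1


Per nesting level: O(log n) * O(n) * O(n) = O(n^2 log n)
Complexity: O(n^2 log n)


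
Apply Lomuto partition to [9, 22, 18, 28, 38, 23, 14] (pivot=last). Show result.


Elements <= 14 go left of pivot.
Result: [9, 14, 18, 28, 38, 23, 22], pivot at index 1


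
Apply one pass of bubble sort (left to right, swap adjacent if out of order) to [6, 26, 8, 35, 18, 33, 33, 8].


After one pass: [6, 8, 26, 18, 33, 33, 8, 35]


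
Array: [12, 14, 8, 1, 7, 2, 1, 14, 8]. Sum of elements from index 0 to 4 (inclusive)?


Prefix sums: [0, 12, 26, 34, 35, 42, 44, 45, 59, 67]
Sum[0..4] = prefix[5] - prefix[0] = 42 - 0 = 42


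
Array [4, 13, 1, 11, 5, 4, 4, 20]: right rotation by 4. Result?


Right rotate by 4: [5, 4, 4, 20, 4, 13, 1, 11]


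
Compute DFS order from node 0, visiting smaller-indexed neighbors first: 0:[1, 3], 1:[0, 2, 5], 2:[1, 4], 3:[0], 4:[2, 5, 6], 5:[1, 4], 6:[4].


DFS stack-based: start with [0]
Visit order: [0, 1, 2, 4, 5, 6, 3]


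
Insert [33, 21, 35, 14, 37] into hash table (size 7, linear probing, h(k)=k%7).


Insertions: 33->slot 5; 21->slot 0; 35->slot 1; 14->slot 2; 37->slot 3
Table: [21, 35, 14, 37, None, 33, None]


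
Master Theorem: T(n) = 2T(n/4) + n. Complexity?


a=2, b=4, c=1. log_4(2)=0.5 < c=1. Case 3: O(n^c) = O(n)
Complexity: O(n)


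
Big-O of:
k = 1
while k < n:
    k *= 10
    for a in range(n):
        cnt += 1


Per nesting level: O(log n) * O(n) = O(n log n)
Complexity: O(n log n)


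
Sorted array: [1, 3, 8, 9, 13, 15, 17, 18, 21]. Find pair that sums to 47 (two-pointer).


Two pointers: lo=0, hi=8
No pair sums to 47


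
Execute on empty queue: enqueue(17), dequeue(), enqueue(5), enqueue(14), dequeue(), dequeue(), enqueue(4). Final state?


enqueue(17) -> [17]
dequeue() returns 17 -> []
enqueue(5) -> [5]
enqueue(14) -> [5, 14]
dequeue() returns 5 -> [14]
dequeue() returns 14 -> []
enqueue(4) -> [4]
Final queue (front to back): [4]


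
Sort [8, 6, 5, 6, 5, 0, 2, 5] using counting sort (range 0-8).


Count array: [1, 0, 1, 0, 0, 3, 2, 0, 1]
Reconstruct: [0, 2, 5, 5, 5, 6, 6, 8]


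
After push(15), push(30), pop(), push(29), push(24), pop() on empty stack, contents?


push(15) -> [15]
push(30) -> [15, 30]
pop() returns 30 -> [15]
push(29) -> [15, 29]
push(24) -> [15, 29, 24]
pop() returns 24 -> [15, 29]
Final stack (bottom to top): [15, 29]


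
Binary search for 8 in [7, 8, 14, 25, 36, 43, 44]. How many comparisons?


Search for 8:
[0,6] mid=3 arr[3]=25
[0,2] mid=1 arr[1]=8
Total: 2 comparisons


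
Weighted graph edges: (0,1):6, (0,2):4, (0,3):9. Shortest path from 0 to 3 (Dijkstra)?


Dijkstra from 0:
Distances: {0: 0, 1: 6, 2: 4, 3: 9}
Shortest distance to 3 = 9, path = [0, 3]


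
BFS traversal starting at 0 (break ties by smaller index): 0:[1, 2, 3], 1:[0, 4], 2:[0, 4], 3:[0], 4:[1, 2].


BFS queue: start with [0]
Visit order: [0, 1, 2, 3, 4]


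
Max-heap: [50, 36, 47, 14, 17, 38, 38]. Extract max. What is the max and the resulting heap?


Max = 50
Replace root with last, heapify down
Resulting heap: [47, 36, 38, 14, 17, 38]


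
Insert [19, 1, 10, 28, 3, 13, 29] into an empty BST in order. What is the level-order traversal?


Root = 19; build tree by BST insertion.
Level-Order traversal: [19, 1, 28, 10, 29, 3, 13]


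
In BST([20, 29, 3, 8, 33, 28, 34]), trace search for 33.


BST root = 20
Search for 33: compare at each node
Path: [20, 29, 33]


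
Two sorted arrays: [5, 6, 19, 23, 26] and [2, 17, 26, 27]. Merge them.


Compare heads, take smaller each step.
Merged: [2, 5, 6, 17, 19, 23, 26, 26, 27]


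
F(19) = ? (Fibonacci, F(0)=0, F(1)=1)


F(n)=F(n-1)+F(n-2)
...F(17)=1597, F(18)=2584, F(19)=4181


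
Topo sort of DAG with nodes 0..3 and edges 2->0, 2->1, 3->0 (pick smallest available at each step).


Kahn's algorithm, process smallest node first
Order: [2, 1, 3, 0]


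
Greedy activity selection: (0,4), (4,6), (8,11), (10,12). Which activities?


Greedy: pick earliest-ending, then skip overlaps.
Selected (3 activities): [(0, 4), (4, 6), (8, 11)]


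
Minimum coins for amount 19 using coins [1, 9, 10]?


dp[0]=0; dp[i]=1+min(dp[i-c] for c in coins)
...dp[14]=5, dp[15]=6, dp[16]=7, dp[17]=8, dp[18]=2, dp[19]=2
Minimum coins for 19 = 2


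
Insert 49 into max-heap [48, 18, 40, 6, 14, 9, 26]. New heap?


Append 49: [48, 18, 40, 6, 14, 9, 26, 49]
Bubble up: swap idx 7(49) with idx 3(6); swap idx 3(49) with idx 1(18); swap idx 1(49) with idx 0(48)
Result: [49, 48, 40, 18, 14, 9, 26, 6]


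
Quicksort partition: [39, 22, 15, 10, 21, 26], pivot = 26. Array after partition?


Elements <= 26 go left of pivot.
Result: [22, 15, 10, 21, 26, 39], pivot at index 4


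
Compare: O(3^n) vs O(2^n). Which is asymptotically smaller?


exponential grows slower than exponential (base 3)
O(2^n) is asymptotically smaller; O(3^n) grows faster


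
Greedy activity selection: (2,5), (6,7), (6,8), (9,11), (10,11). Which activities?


Greedy: pick earliest-ending, then skip overlaps.
Selected (3 activities): [(2, 5), (6, 7), (9, 11)]


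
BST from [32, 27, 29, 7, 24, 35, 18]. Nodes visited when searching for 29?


BST root = 32
Search for 29: compare at each node
Path: [32, 27, 29]


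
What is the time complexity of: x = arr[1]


Analysis: constant-time operation, no loop
Complexity: O(1)


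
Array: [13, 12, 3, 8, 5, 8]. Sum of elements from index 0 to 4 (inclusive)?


Prefix sums: [0, 13, 25, 28, 36, 41, 49]
Sum[0..4] = prefix[5] - prefix[0] = 41 - 0 = 41


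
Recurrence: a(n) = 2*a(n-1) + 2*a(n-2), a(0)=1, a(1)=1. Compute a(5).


Build bottom-up:
...a(3)=10, a(4)=28, a(5)=2*28+2*10=76


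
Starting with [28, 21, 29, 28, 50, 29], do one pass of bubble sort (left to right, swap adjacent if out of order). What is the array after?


After one pass: [21, 28, 28, 29, 29, 50]


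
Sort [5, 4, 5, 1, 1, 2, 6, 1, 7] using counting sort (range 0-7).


Count array: [0, 3, 1, 0, 1, 2, 1, 1]
Reconstruct: [1, 1, 1, 2, 4, 5, 5, 6, 7]


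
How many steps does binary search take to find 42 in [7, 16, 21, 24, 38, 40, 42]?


Search for 42:
[0,6] mid=3 arr[3]=24
[4,6] mid=5 arr[5]=40
[6,6] mid=6 arr[6]=42
Total: 3 comparisons


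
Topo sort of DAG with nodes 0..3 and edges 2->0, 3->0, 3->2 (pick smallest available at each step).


Kahn's algorithm, process smallest node first
Order: [1, 3, 2, 0]


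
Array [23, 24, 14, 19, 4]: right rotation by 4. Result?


Right rotate by 4: [24, 14, 19, 4, 23]


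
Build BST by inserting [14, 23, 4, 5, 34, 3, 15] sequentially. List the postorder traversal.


Root = 14; build tree by BST insertion.
Postorder traversal: [3, 5, 4, 15, 34, 23, 14]


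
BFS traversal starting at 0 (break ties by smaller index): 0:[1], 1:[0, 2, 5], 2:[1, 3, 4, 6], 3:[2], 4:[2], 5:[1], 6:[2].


BFS queue: start with [0]
Visit order: [0, 1, 2, 5, 3, 4, 6]


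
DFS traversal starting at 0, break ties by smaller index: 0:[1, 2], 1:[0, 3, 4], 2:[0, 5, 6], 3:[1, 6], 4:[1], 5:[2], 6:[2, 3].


DFS stack-based: start with [0]
Visit order: [0, 1, 3, 6, 2, 5, 4]


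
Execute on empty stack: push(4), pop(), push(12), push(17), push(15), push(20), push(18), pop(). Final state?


push(4) -> [4]
pop() returns 4 -> []
push(12) -> [12]
push(17) -> [12, 17]
push(15) -> [12, 17, 15]
push(20) -> [12, 17, 15, 20]
push(18) -> [12, 17, 15, 20, 18]
pop() returns 18 -> [12, 17, 15, 20]
Final stack (bottom to top): [12, 17, 15, 20]


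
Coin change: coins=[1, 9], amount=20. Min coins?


dp[0]=0; dp[i]=1+min(dp[i-c] for c in coins)
...dp[15]=7, dp[16]=8, dp[17]=9, dp[18]=2, dp[19]=3, dp[20]=4
Minimum coins for 20 = 4


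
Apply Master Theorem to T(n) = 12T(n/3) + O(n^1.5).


a=12, b=3, c=1.5. log_3(12)=2.262 > c=1.5. Case 1: O(n^log_b(a)) = O(n^2.262)
Complexity: O(n^2.262)


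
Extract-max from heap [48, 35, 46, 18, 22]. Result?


Max = 48
Replace root with last, heapify down
Resulting heap: [46, 35, 22, 18]


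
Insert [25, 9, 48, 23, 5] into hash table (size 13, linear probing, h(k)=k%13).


Insertions: 25->slot 12; 9->slot 9; 48->slot 10; 23->slot 11; 5->slot 5
Table: [None, None, None, None, None, 5, None, None, None, 9, 48, 23, 25]


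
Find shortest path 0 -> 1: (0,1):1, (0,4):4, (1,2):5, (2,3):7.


Dijkstra from 0:
Distances: {0: 0, 1: 1, 2: 6, 3: 13, 4: 4}
Shortest distance to 1 = 1, path = [0, 1]


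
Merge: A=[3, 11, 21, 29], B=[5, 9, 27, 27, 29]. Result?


Compare heads, take smaller each step.
Merged: [3, 5, 9, 11, 21, 27, 27, 29, 29]


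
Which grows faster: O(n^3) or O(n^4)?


cubic grows slower than quartic
O(n^3) is asymptotically smaller; O(n^4) grows faster


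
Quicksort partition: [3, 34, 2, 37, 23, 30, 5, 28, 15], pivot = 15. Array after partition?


Elements <= 15 go left of pivot.
Result: [3, 2, 5, 15, 23, 30, 34, 28, 37], pivot at index 3


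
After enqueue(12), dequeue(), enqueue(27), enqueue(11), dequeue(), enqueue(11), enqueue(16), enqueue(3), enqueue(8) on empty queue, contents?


enqueue(12) -> [12]
dequeue() returns 12 -> []
enqueue(27) -> [27]
enqueue(11) -> [27, 11]
dequeue() returns 27 -> [11]
enqueue(11) -> [11, 11]
enqueue(16) -> [11, 11, 16]
enqueue(3) -> [11, 11, 16, 3]
enqueue(8) -> [11, 11, 16, 3, 8]
Final queue (front to back): [11, 11, 16, 3, 8]


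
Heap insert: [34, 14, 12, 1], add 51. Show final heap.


Append 51: [34, 14, 12, 1, 51]
Bubble up: swap idx 4(51) with idx 1(14); swap idx 1(51) with idx 0(34)
Result: [51, 34, 12, 1, 14]


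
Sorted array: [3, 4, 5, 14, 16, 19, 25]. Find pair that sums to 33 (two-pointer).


Two pointers: lo=0, hi=6
Found pair: (14, 19) summing to 33


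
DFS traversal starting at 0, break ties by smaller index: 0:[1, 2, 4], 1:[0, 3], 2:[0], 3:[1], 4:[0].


DFS stack-based: start with [0]
Visit order: [0, 1, 3, 2, 4]


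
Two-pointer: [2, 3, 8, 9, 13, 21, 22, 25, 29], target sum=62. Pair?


Two pointers: lo=0, hi=8
No pair sums to 62


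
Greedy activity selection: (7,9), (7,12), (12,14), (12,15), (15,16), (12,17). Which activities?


Greedy: pick earliest-ending, then skip overlaps.
Selected (3 activities): [(7, 9), (12, 14), (15, 16)]


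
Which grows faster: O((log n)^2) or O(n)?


polylogarithmic grows slower than linear
O((log n)^2) is asymptotically smaller; O(n) grows faster


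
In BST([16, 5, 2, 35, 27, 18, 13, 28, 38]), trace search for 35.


BST root = 16
Search for 35: compare at each node
Path: [16, 35]


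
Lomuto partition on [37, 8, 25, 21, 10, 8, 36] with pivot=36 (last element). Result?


Elements <= 36 go left of pivot.
Result: [8, 25, 21, 10, 8, 36, 37], pivot at index 5


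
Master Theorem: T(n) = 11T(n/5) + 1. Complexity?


a=11, b=5, c=0. log_5(11)=1.490 > c=0. Case 1: O(n^log_b(a)) = O(n^1.490)
Complexity: O(n^1.490)


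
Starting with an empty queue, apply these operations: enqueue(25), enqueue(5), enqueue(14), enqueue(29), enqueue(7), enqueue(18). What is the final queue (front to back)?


enqueue(25) -> [25]
enqueue(5) -> [25, 5]
enqueue(14) -> [25, 5, 14]
enqueue(29) -> [25, 5, 14, 29]
enqueue(7) -> [25, 5, 14, 29, 7]
enqueue(18) -> [25, 5, 14, 29, 7, 18]
Final queue (front to back): [25, 5, 14, 29, 7, 18]


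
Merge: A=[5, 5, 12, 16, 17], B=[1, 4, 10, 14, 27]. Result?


Compare heads, take smaller each step.
Merged: [1, 4, 5, 5, 10, 12, 14, 16, 17, 27]


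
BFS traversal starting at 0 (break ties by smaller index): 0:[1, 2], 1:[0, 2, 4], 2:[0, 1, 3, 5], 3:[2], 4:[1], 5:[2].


BFS queue: start with [0]
Visit order: [0, 1, 2, 4, 3, 5]


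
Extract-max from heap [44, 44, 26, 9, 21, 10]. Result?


Max = 44
Replace root with last, heapify down
Resulting heap: [44, 21, 26, 9, 10]


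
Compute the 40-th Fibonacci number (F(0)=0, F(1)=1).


F(n)=F(n-1)+F(n-2)
...F(38)=39088169, F(39)=63245986, F(40)=102334155


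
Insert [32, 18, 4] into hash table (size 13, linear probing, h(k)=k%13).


Insertions: 32->slot 6; 18->slot 5; 4->slot 4
Table: [None, None, None, None, 4, 18, 32, None, None, None, None, None, None]


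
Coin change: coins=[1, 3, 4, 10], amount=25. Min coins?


dp[0]=0; dp[i]=1+min(dp[i-c] for c in coins)
...dp[20]=2, dp[21]=3, dp[22]=4, dp[23]=3, dp[24]=3, dp[25]=4
Minimum coins for 25 = 4


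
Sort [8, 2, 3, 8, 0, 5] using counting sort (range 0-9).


Count array: [1, 0, 1, 1, 0, 1, 0, 0, 2, 0]
Reconstruct: [0, 2, 3, 5, 8, 8]


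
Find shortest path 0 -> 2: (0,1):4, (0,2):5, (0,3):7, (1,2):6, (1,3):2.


Dijkstra from 0:
Distances: {0: 0, 1: 4, 2: 5, 3: 6}
Shortest distance to 2 = 5, path = [0, 2]


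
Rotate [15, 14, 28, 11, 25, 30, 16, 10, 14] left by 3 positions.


Left rotate by 3: [11, 25, 30, 16, 10, 14, 15, 14, 28]


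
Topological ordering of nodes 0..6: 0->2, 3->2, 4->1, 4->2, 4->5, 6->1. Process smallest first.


Kahn's algorithm, process smallest node first
Order: [0, 3, 4, 2, 5, 6, 1]


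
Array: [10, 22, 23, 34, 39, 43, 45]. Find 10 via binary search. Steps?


Search for 10:
[0,6] mid=3 arr[3]=34
[0,2] mid=1 arr[1]=22
[0,0] mid=0 arr[0]=10
Total: 3 comparisons


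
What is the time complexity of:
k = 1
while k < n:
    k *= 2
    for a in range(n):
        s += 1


Per nesting level: O(log n) * O(n) = O(n log n)
Complexity: O(n log n)
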